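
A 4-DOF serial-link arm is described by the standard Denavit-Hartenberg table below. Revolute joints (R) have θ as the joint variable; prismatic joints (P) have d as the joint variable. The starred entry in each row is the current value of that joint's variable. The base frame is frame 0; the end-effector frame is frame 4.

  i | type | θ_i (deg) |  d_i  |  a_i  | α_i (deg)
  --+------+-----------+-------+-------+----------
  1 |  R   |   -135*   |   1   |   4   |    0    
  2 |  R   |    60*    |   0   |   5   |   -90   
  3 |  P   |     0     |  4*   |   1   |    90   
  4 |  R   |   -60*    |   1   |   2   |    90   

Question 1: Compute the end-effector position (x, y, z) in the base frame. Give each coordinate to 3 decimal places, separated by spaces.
after link 1: o_1 = (-2.8284, -2.8284, 1.0000)
after link 2: o_2 = (-1.5343, -7.6581, 1.0000)
after link 3: o_3 = (2.5882, -7.5887, 1.0000)
after link 4: o_4 = (1.1740, -9.0029, 2.0000)

1.174 -9.003 2.000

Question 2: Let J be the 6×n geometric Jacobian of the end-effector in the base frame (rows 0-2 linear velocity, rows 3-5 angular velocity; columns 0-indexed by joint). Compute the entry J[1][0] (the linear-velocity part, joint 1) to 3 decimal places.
1.174

axis z_0 = ẑ; lever o_n−o_0 = (1.1740,-9.0029,2.0000)
cross product → J_v[:, 0] = (9.0029,1.1740,-0.0000)
J_ω[:, 0] = z_0
entry J[1][0] = 1.1740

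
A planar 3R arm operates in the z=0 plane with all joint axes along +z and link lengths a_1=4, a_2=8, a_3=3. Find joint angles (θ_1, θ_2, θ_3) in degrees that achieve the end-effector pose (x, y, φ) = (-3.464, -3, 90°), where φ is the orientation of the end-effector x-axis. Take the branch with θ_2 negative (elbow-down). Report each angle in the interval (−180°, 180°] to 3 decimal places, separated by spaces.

wrist centre = target − a_3·(cos φ, sin φ) = (-3.4640, -6.0000)
cos θ_2 = (47.9993−4²−8²)/(2·4·8) = -0.5000; θ_2 = -120.0007° (elbow-down)
β = atan2(-6.0000,-3.4640) = -119.9993°; ψ = atan2(-6.9282,-0.0001) = -90.0007°
θ_1 = β − ψ = -29.9985°
θ_3 = φ − θ_1 − θ_2 = -120.0007° (wrapped to (-180°,180°])

-29.999 -120.001 -120.001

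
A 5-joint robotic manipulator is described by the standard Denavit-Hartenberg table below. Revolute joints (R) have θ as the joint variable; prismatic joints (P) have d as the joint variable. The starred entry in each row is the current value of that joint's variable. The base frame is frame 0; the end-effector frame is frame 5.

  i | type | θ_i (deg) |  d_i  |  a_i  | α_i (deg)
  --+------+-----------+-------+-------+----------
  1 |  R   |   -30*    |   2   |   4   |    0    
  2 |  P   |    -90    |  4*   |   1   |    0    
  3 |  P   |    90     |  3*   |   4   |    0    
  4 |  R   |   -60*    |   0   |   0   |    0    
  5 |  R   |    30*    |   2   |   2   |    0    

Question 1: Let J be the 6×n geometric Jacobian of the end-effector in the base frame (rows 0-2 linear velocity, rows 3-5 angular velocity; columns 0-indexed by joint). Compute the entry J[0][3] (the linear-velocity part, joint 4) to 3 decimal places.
1.732

axis z_3 = (0.0000,0.0000,1.0000); lever o_n−o_3 = (1.0000,-1.7321,2.0000)
cross product → J_v[:, 3] = (1.7321,1.0000,-0.0000)
J_ω[:, 3] = z_3
entry J[0][3] = 1.7321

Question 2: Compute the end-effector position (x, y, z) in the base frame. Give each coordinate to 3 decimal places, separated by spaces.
after link 1: o_1 = (3.4641, -2.0000, 2.0000)
after link 2: o_2 = (2.9641, -2.8660, 6.0000)
after link 3: o_3 = (6.4282, -4.8660, 9.0000)
after link 4: o_4 = (6.4282, -4.8660, 9.0000)
after link 5: o_5 = (7.4282, -6.5981, 11.0000)

7.428 -6.598 11.000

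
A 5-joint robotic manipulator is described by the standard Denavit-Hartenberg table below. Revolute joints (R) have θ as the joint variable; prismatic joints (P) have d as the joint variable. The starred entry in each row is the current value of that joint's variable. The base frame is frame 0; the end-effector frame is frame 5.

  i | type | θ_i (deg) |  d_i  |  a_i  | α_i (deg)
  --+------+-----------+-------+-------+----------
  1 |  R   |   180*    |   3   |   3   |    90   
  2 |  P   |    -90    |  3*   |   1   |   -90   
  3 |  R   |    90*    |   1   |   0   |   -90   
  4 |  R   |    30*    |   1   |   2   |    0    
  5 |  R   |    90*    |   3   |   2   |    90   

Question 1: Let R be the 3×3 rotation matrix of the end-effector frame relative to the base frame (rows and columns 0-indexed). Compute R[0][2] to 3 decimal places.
End-effector z-axis (col 2 of R) = (0.5000,-0.8660,-0.0000)
R[0][2] = 0.5000

0.500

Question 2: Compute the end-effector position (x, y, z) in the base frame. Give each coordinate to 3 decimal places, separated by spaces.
after link 1: o_1 = (-3.0000, 0.0000, 3.0000)
after link 2: o_2 = (-3.0000, 3.0000, 2.0000)
after link 3: o_3 = (-4.0000, 3.0000, 2.0000)
after link 4: o_4 = (-3.0000, 1.2679, 3.0000)
after link 5: o_5 = (-1.2679, 2.2679, 6.0000)

-1.268 2.268 6.000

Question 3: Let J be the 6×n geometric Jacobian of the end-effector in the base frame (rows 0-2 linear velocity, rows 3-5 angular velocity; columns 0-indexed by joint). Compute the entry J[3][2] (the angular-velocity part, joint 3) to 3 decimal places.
axis z_2 = (-1.0000,0.0000,0.0000); lever o_n−o_2 = (1.7321,-0.7321,4.0000)
cross product → J_v[:, 2] = (0.0000,4.0000,0.7321)
J_ω[:, 2] = z_2
entry J[3][2] = -1.0000

-1.000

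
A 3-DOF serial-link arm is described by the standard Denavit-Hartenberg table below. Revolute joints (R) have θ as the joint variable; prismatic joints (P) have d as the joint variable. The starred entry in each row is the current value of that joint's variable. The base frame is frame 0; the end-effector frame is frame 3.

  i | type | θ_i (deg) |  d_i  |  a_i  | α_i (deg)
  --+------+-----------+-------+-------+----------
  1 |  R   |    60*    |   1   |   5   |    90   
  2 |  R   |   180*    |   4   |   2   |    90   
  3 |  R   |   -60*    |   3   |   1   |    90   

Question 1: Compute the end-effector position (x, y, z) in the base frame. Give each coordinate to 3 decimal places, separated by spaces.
3.964 0.598 4.000

after link 1: o_1 = (2.5000, 4.3301, 1.0000)
after link 2: o_2 = (4.9641, 0.5981, 1.0000)
after link 3: o_3 = (3.9641, 0.5981, 4.0000)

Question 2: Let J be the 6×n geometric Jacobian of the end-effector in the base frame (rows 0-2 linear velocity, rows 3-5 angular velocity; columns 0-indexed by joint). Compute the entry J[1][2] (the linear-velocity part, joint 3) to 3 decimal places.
axis z_2 = (0.0000,0.0000,1.0000); lever o_n−o_2 = (-1.0000,0.0000,3.0000)
cross product → J_v[:, 2] = (-0.0000,-1.0000,0.0000)
J_ω[:, 2] = z_2
entry J[1][2] = -1.0000

-1.000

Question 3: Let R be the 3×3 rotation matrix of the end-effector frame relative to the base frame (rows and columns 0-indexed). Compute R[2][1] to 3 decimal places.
End-effector y-axis (col 1 of R) = (0.0000,0.0000,1.0000)
R[2][1] = 1.0000

1.000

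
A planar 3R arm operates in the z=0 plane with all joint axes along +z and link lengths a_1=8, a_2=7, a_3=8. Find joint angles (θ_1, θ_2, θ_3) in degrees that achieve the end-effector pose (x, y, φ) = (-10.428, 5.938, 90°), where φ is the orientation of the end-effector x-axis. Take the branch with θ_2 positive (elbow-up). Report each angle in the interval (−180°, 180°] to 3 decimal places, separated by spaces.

wrist centre = target − a_3·(cos φ, sin φ) = (-10.4280, -2.0620)
cos θ_2 = (112.9950−8²−7²)/(2·8·7) = -0.0000; θ_2 = 90.0025° (elbow-up)
β = atan2(-2.0620,-10.4280) = -168.8148°; ψ = atan2(7.0000,7.9997) = 41.1870°
θ_1 = β − ψ = -210.0018°
θ_3 = φ − θ_1 − θ_2 = -150.0007° (wrapped to (-180°,180°])

149.998 90.003 -150.001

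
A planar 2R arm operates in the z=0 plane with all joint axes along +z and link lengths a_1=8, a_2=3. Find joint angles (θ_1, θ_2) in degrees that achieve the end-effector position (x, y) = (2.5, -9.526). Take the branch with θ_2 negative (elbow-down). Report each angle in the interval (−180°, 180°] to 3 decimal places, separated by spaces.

cos θ_2 = (96.9947−8²−3²)/(2·8·3) = 0.4999; θ_2 = -60.0073° (elbow-down)
β = atan2(-9.5260,2.5000) = -75.2949°; ψ = atan2(-2.5983,9.4997) = -15.2969°
θ_1 = β − ψ = -59.9980°

-59.998 -60.007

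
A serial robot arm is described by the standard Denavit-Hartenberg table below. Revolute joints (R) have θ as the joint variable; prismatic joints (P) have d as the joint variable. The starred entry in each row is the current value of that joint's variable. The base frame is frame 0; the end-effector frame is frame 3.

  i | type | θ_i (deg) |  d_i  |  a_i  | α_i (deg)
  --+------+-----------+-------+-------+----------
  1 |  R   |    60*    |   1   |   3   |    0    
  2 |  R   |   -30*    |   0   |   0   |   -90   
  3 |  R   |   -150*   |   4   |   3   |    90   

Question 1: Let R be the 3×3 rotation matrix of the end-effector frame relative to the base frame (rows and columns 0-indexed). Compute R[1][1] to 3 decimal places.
End-effector y-axis (col 1 of R) = (-0.5000,0.8660,0.0000)
R[1][1] = 0.8660

0.866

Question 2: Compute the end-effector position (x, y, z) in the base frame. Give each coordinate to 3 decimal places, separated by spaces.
after link 1: o_1 = (1.5000, 2.5981, 1.0000)
after link 2: o_2 = (1.5000, 2.5981, 1.0000)
after link 3: o_3 = (-2.7500, 4.7631, 2.5000)

-2.750 4.763 2.500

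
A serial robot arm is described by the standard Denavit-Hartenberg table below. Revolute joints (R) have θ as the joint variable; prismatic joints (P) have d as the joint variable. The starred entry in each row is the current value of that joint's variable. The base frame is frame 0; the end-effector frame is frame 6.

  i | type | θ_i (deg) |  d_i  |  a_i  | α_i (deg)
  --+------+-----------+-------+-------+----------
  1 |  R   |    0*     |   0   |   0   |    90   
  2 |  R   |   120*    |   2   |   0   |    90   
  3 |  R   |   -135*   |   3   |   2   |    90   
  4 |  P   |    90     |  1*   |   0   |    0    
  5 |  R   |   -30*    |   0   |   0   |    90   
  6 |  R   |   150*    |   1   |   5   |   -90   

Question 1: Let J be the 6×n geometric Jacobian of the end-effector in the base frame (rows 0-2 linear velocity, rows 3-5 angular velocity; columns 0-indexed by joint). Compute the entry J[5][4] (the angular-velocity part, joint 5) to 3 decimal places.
axis z_4 = (0.3536,-0.7071,-0.6124); lever o_n−o_4 = (-3.2560,-2.6863,-2.8604)
cross product → J_v[:, 4] = (0.3776,3.0052,-3.2521)
J_ω[:, 4] = z_4
entry J[5][4] = -0.6124

-0.612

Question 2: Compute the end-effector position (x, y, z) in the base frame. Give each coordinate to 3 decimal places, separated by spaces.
after link 1: o_1 = (0.0000, 0.0000, 0.0000)
after link 2: o_2 = (0.0000, -2.0000, 0.0000)
after link 3: o_3 = (3.3052, -0.5858, 0.2753)
after link 4: o_4 = (3.6587, -1.2929, -0.3371)
after link 5: o_5 = (3.6587, -1.2929, -0.3371)
after link 6: o_6 = (0.4027, -3.9792, -3.1976)

0.403 -3.979 -3.198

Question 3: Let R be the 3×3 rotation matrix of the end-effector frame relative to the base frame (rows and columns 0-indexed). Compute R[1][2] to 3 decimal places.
End-effector z-axis (col 2 of R) = (-0.7696,0.4356,0.4669)
R[1][2] = 0.4356

0.436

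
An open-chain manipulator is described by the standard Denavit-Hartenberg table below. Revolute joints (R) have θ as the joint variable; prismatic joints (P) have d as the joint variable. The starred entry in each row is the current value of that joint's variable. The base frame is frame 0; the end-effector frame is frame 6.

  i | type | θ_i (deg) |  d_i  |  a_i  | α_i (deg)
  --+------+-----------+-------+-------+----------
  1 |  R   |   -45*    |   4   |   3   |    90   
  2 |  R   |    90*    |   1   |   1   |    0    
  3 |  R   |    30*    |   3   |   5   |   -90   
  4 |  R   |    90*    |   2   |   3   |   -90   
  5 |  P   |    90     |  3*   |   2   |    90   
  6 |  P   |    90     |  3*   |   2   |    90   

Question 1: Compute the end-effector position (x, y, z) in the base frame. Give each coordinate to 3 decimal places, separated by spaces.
after link 1: o_1 = (2.1213, -2.1213, 4.0000)
after link 2: o_2 = (1.4142, -2.8284, 5.0000)
after link 3: o_3 = (-2.4749, -3.1820, 9.3301)
after link 4: o_4 = (-1.5783, 0.1641, 8.3301)
after link 5: o_5 = (0.7071, -2.1213, 6.7321)
after link 6: o_6 = (3.5355, -0.7071, 5.0000)

3.536 -0.707 5.000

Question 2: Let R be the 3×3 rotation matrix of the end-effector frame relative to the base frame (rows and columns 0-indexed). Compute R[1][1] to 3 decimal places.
End-effector y-axis (col 1 of R) = (0.7071,0.7071,-0.0000)
R[1][1] = 0.7071

0.707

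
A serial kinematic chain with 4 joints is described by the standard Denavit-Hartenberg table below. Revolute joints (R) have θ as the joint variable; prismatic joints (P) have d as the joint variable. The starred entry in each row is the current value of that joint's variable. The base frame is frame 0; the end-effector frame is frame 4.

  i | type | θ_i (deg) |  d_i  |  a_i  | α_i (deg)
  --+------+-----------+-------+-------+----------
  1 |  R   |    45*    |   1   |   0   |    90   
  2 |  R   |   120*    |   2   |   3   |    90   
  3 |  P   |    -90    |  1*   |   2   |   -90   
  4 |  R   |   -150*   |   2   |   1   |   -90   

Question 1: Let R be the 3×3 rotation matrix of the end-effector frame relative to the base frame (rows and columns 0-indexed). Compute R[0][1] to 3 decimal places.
End-effector y-axis (col 1 of R) = (0.3536,0.3536,-0.8660)
R[0][1] = 0.3536

0.354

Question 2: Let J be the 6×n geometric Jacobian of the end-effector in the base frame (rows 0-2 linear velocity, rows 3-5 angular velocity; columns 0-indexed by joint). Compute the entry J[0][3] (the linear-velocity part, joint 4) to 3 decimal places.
axis z_3 = (-0.3536,-0.3536,0.8660); lever o_n−o_3 = (0.2115,-1.0133,1.9821)
cross product → J_v[:, 3] = (0.1768,0.8839,0.4330)
J_ω[:, 3] = z_3
entry J[0][3] = 0.1768

0.177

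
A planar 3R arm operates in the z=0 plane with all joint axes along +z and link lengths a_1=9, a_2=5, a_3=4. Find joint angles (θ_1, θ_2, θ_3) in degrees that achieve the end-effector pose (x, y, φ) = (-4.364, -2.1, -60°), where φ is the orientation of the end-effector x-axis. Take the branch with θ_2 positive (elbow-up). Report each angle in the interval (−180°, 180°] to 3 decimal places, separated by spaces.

134.999 134.999 30.002

wrist centre = target − a_3·(cos φ, sin φ) = (-6.3640, 1.3641)
cos θ_2 = (42.3613−9²−5²)/(2·9·5) = -0.7071; θ_2 = 134.9992° (elbow-up)
β = atan2(1.3641,-6.3640) = 167.9019°; ψ = atan2(3.5356,5.4645) = 32.9032°
θ_1 = β − ψ = 134.9987°
θ_3 = φ − θ_1 − θ_2 = 30.0021° (wrapped to (-180°,180°])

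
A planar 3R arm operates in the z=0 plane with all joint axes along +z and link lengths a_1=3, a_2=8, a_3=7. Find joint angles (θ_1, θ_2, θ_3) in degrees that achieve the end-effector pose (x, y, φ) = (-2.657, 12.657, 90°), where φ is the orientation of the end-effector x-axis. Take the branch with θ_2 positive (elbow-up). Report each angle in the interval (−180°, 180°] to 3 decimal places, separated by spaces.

wrist centre = target − a_3·(cos φ, sin φ) = (-2.6570, 5.6570)
cos θ_2 = (39.0613−3²−8²)/(2·3·8) = -0.7071; θ_2 = 134.9959° (elbow-up)
β = atan2(5.6570,-2.6570) = 115.1587°; ψ = atan2(5.6573,-2.6565) = 115.1531°
θ_1 = β − ψ = 0.0056°
θ_3 = φ − θ_1 − θ_2 = -45.0015° (wrapped to (-180°,180°])

0.006 134.996 -45.001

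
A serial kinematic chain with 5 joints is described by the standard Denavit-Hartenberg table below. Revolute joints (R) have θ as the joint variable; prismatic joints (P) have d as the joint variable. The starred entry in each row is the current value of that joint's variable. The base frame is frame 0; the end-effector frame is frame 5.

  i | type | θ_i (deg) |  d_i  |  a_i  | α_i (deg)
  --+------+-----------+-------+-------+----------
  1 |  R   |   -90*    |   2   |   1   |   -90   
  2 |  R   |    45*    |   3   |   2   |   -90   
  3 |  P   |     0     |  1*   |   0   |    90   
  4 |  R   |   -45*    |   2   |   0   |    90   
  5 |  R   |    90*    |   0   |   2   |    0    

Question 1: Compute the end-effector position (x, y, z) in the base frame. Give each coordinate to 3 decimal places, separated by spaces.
7.000 -1.707 -0.121

after link 1: o_1 = (0.0000, -1.0000, 2.0000)
after link 2: o_2 = (3.0000, -2.4142, 0.5858)
after link 3: o_3 = (3.0000, -1.7071, -0.1213)
after link 4: o_4 = (5.0000, -1.7071, -0.1213)
after link 5: o_5 = (7.0000, -1.7071, -0.1213)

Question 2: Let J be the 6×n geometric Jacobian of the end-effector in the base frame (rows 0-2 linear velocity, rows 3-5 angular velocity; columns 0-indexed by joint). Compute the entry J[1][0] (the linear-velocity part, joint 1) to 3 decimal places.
axis z_0 = ẑ; lever o_n−o_0 = (7.0000,-1.7071,-0.1213)
cross product → J_v[:, 0] = (1.7071,7.0000,-0.0000)
J_ω[:, 0] = z_0
entry J[1][0] = 7.0000

7.000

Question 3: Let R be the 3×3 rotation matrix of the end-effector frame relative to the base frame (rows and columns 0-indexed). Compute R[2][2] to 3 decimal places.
End-effector z-axis (col 2 of R) = (0.0000,0.0000,1.0000)
R[2][2] = 1.0000

1.000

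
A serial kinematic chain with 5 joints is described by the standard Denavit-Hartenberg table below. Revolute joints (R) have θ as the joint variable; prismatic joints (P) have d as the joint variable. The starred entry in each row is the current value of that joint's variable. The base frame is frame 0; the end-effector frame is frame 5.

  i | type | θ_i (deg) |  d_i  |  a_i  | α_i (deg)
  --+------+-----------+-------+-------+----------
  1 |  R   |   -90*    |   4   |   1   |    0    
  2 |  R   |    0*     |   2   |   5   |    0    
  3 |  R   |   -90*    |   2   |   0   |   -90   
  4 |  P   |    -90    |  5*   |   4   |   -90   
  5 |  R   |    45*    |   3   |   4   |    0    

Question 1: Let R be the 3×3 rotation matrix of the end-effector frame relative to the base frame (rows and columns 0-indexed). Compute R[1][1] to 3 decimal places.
0.707

End-effector y-axis (col 1 of R) = (-0.0000,0.7071,-0.7071)
R[1][1] = 0.7071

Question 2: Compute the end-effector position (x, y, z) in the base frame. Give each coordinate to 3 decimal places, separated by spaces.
after link 1: o_1 = (0.0000, -1.0000, 4.0000)
after link 2: o_2 = (0.0000, -6.0000, 6.0000)
after link 3: o_3 = (0.0000, -6.0000, 8.0000)
after link 4: o_4 = (0.0000, -11.0000, 12.0000)
after link 5: o_5 = (-3.0000, -8.1716, 14.8284)

-3.000 -8.172 14.828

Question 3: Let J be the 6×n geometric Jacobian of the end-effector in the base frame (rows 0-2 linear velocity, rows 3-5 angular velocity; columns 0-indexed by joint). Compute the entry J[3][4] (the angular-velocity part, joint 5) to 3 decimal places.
-1.000

axis z_4 = (-1.0000,-0.0000,-0.0000); lever o_n−o_4 = (-3.0000,2.8284,2.8284)
cross product → J_v[:, 4] = (-0.0000,2.8284,-2.8284)
J_ω[:, 4] = z_4
entry J[3][4] = -1.0000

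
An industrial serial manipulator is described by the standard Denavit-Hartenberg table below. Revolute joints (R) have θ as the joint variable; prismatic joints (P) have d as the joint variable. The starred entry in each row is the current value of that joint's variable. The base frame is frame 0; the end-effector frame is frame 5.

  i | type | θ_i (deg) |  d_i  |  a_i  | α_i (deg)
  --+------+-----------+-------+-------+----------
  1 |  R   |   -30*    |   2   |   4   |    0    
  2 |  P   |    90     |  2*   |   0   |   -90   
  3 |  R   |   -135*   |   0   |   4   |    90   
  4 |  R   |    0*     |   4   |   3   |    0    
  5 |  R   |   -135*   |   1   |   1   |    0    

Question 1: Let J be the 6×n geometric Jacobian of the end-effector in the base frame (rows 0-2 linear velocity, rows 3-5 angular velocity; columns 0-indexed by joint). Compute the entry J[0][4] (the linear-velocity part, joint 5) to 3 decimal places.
axis z_4 = (-0.3536,-0.6124,-0.7071); lever o_n−o_4 = (0.5088,-0.5329,-1.2071)
cross product → J_v[:, 4] = (0.3624,-0.7866,0.5000)
J_ω[:, 4] = z_4
entry J[0][4] = 0.3624

0.362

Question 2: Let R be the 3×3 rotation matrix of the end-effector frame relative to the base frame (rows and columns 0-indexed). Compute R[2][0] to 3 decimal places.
-0.500

End-effector x-axis (col 0 of R) = (0.8624,0.0795,-0.5000)
R[2][0] = -0.5000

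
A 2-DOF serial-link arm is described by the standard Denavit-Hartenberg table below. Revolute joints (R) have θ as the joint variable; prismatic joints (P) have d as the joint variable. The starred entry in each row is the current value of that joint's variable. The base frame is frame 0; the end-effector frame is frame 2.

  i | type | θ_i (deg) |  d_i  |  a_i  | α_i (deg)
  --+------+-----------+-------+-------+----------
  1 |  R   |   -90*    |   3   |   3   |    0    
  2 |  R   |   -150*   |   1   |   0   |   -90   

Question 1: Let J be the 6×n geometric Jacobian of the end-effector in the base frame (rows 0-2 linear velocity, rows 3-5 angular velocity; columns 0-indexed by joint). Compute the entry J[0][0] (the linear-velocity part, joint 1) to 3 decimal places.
3.000

axis z_0 = ẑ; lever o_n−o_0 = (0.0000,-3.0000,4.0000)
cross product → J_v[:, 0] = (3.0000,0.0000,-0.0000)
J_ω[:, 0] = z_0
entry J[0][0] = 3.0000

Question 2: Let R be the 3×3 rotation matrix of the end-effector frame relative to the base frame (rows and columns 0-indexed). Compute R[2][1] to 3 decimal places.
End-effector y-axis (col 1 of R) = (-0.0000,-0.0000,-1.0000)
R[2][1] = -1.0000

-1.000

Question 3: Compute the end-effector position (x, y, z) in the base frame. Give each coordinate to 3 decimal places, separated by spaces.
after link 1: o_1 = (0.0000, -3.0000, 3.0000)
after link 2: o_2 = (0.0000, -3.0000, 4.0000)

0.000 -3.000 4.000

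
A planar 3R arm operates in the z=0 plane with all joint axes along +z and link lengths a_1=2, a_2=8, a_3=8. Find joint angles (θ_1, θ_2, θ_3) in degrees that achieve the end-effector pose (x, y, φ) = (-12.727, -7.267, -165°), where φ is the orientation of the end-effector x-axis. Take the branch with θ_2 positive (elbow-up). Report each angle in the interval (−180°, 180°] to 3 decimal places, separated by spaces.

wrist centre = target − a_3·(cos φ, sin φ) = (-4.9996, -5.1964)
cos θ_2 = (51.9990−2²−8²)/(2·2·8) = -0.5000; θ_2 = 120.0021° (elbow-up)
β = atan2(-5.1964,-4.9996) = -133.8939°; ψ = atan2(6.9281,-2.0002) = 106.1043°
θ_1 = β − ψ = -239.9983°
θ_3 = φ − θ_1 − θ_2 = -45.0038° (wrapped to (-180°,180°])

120.002 120.002 -45.004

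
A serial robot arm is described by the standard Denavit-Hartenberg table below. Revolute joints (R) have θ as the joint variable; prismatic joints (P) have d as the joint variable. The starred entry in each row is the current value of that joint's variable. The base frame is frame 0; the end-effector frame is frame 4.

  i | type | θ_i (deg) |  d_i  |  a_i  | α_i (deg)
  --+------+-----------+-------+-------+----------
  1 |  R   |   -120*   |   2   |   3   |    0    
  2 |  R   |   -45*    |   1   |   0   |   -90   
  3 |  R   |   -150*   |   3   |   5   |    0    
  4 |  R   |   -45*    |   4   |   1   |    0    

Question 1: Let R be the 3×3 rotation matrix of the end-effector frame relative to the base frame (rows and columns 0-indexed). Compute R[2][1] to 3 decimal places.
End-effector y-axis (col 1 of R) = (0.2500,0.0670,0.9659)
R[2][1] = 0.9659

0.966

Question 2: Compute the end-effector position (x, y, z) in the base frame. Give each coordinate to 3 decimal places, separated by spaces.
after link 1: o_1 = (-1.5000, -2.5981, 2.0000)
after link 2: o_2 = (-1.5000, -2.5981, 3.0000)
after link 3: o_3 = (3.4590, -4.3751, 5.5000)
after link 4: o_4 = (5.4273, -7.9888, 5.2412)

5.427 -7.989 5.241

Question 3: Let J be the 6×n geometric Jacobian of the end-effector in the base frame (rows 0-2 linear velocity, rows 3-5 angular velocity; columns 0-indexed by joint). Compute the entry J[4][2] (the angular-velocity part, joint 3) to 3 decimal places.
-0.966

axis z_2 = (0.2588,-0.9659,0.0000); lever o_n−o_2 = (6.9273,-5.3908,2.2412)
cross product → J_v[:, 2] = (-2.1648,-0.5801,5.2961)
J_ω[:, 2] = z_2
entry J[4][2] = -0.9659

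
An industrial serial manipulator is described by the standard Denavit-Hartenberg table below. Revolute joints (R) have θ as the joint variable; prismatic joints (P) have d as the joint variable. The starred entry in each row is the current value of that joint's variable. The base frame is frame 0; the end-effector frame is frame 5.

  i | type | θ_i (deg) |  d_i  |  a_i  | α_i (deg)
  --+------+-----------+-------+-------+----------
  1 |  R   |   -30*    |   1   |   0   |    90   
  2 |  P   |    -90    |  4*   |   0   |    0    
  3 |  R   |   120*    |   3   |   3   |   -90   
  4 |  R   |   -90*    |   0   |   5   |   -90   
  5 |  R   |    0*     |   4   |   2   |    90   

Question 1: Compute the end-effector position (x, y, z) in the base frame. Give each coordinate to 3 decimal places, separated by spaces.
-1.750 -15.155 4.500

after link 1: o_1 = (0.0000, 0.0000, 1.0000)
after link 2: o_2 = (-2.0000, -3.4641, 1.0000)
after link 3: o_3 = (-1.2500, -7.3612, 2.5000)
after link 4: o_4 = (-3.7500, -11.6913, 2.5000)
after link 5: o_5 = (-1.7500, -15.1554, 4.5000)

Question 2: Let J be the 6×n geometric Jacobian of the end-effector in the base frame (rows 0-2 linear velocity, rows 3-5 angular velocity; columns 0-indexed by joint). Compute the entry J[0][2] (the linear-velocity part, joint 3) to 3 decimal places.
axis z_2 = (-0.5000,-0.8660,0.0000); lever o_n−o_2 = (0.2500,-11.6913,3.5000)
cross product → J_v[:, 2] = (-3.0311,1.7500,6.0622)
J_ω[:, 2] = z_2
entry J[0][2] = -3.0311

-3.031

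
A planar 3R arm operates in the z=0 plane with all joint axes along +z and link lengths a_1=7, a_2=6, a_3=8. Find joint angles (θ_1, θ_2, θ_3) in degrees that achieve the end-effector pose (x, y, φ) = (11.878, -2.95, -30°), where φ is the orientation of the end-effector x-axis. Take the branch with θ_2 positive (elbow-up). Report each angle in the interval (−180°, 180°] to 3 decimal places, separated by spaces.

wrist centre = target − a_3·(cos φ, sin φ) = (4.9498, 1.0500)
cos θ_2 = (25.6030−7²−6²)/(2·7·6) = -0.7071; θ_2 = 135.0000° (elbow-up)
β = atan2(1.0500,4.9498) = 11.9766°; ψ = atan2(4.2426,2.7574) = 56.9795°
θ_1 = β − ψ = -45.0029°
θ_3 = φ − θ_1 − θ_2 = -119.9971° (wrapped to (-180°,180°])

-45.003 135.000 -119.997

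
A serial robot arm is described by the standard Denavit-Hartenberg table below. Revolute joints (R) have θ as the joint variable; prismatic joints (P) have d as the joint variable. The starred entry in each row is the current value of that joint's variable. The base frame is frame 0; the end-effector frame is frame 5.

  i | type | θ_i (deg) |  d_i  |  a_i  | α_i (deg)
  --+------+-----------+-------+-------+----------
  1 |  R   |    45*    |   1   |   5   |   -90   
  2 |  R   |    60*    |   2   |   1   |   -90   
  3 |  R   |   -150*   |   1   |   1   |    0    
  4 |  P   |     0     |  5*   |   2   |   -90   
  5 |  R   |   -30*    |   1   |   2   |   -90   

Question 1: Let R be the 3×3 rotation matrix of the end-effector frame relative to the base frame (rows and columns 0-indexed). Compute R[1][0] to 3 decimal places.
End-effector x-axis (col 0 of R) = (-0.8775,-0.2652,0.3995)
R[1][0] = -0.2652

-0.265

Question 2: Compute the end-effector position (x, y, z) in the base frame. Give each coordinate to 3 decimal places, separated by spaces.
after link 1: o_1 = (3.5355, 3.5355, 1.0000)
after link 2: o_2 = (2.4749, 5.3033, 0.1340)
after link 3: o_3 = (1.2028, 4.7383, 0.3840)
after link 4: o_4 = (-3.1786, 1.7712, -0.6160)
after link 5: o_5 = (-5.3693, 2.0300, -0.2500)

-5.369 2.030 -0.250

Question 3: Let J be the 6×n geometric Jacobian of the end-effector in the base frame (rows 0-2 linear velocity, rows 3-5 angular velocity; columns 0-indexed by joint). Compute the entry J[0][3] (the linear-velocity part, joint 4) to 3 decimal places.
-0.612

prismatic axis z_3 = (-0.6124,-0.6124,-0.5000)
J_v[:, 3] = z_3; J_ω[:, 3] = (0,0,0)
entry J[0][3] = -0.6124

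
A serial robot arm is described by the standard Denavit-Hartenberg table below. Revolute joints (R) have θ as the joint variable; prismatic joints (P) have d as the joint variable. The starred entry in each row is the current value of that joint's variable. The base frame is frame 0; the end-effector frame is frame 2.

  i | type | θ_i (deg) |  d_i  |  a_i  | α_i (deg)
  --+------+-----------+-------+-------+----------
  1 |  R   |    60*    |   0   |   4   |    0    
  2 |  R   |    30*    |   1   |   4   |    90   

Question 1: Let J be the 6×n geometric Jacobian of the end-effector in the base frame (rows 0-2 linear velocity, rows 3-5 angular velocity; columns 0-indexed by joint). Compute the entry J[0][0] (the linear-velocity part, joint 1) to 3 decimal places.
-7.464

axis z_0 = ẑ; lever o_n−o_0 = (2.0000,7.4641,1.0000)
cross product → J_v[:, 0] = (-7.4641,2.0000,0.0000)
J_ω[:, 0] = z_0
entry J[0][0] = -7.4641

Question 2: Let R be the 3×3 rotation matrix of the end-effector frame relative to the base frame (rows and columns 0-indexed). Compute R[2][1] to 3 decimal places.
1.000

End-effector y-axis (col 1 of R) = (-0.0000,0.0000,1.0000)
R[2][1] = 1.0000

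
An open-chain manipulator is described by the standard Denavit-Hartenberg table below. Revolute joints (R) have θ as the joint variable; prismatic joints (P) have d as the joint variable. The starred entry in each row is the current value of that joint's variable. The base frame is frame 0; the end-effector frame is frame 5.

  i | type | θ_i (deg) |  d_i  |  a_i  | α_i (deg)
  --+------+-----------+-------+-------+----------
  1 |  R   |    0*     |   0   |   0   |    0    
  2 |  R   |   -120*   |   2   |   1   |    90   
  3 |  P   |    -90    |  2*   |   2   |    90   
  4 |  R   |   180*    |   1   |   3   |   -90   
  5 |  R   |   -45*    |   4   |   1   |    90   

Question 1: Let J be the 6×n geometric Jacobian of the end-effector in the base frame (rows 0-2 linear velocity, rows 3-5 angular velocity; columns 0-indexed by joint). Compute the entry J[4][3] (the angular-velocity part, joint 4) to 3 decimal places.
0.866

axis z_3 = (0.5000,0.8660,-0.0000); lever o_n−o_3 = (4.3177,-0.5216,3.7071)
cross product → J_v[:, 3] = (3.2104,-1.8536,-4.0000)
J_ω[:, 3] = z_3
entry J[4][3] = 0.8660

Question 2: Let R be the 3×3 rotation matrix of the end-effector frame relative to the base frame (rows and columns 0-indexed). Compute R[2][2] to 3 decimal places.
End-effector z-axis (col 2 of R) = (0.3536,0.6124,-0.7071)
R[2][2] = -0.7071

-0.707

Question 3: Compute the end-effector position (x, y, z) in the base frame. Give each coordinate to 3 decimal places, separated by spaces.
after link 1: o_1 = (0.0000, 0.0000, 0.0000)
after link 2: o_2 = (-0.5000, -0.8660, 2.0000)
after link 3: o_3 = (-2.2321, 0.1340, 0.0000)
after link 4: o_4 = (-1.7321, 1.0000, 3.0000)
after link 5: o_5 = (2.0856, -0.3876, 3.7071)

2.086 -0.388 3.707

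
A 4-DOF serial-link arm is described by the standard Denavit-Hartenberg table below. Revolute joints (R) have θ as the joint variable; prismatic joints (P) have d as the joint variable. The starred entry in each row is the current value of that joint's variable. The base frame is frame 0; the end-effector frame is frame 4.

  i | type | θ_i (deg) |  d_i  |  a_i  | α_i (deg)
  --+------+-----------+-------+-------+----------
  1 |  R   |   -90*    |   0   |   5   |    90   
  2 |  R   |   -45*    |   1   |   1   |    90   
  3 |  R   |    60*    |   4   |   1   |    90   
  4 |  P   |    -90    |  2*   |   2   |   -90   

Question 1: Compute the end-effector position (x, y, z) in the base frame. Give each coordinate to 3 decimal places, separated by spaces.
after link 1: o_1 = (0.0000, -5.0000, 0.0000)
after link 2: o_2 = (-1.0000, -5.7071, -0.7071)
after link 3: o_3 = (-1.8660, -3.2322, -3.8891)
after link 4: o_4 = (-0.8660, -5.8712, -3.6996)

-0.866 -5.871 -3.700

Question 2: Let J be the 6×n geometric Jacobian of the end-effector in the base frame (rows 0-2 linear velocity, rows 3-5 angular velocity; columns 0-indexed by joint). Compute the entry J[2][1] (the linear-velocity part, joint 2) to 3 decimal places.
axis z_1 = (-1.0000,-0.0000,0.0000); lever o_n−o_1 = (-0.8660,-0.8712,-3.6996)
cross product → J_v[:, 1] = (0.0000,-3.6996,0.8712)
J_ω[:, 1] = z_1
entry J[2][1] = 0.8712

0.871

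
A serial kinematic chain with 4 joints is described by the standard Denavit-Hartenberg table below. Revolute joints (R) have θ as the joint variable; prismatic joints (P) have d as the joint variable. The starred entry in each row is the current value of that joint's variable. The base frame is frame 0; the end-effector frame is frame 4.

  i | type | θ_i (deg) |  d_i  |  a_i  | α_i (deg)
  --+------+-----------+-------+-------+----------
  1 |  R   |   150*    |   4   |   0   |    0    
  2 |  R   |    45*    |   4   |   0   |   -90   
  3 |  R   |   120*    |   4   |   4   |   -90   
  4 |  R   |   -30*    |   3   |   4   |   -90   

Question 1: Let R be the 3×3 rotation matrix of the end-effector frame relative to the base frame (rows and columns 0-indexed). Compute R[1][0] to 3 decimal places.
-0.371

End-effector x-axis (col 0 of R) = (0.5477,-0.3709,-0.7500)
R[1][0] = -0.3709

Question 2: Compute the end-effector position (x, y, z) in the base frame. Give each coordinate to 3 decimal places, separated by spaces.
after link 1: o_1 = (0.0000, 0.0000, 4.0000)
after link 2: o_2 = (0.0000, 0.0000, 8.0000)
after link 3: o_3 = (2.9671, -3.3461, 4.5359)
after link 4: o_4 = (7.6673, -4.1572, 3.0359)

7.667 -4.157 3.036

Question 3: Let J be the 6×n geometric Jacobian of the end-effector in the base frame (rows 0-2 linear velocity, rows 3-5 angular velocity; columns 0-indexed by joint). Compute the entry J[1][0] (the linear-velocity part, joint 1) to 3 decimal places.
axis z_0 = ẑ; lever o_n−o_0 = (7.6673,-4.1572,3.0359)
cross product → J_v[:, 0] = (4.1572,7.6673,-0.0000)
J_ω[:, 0] = z_0
entry J[1][0] = 7.6673

7.667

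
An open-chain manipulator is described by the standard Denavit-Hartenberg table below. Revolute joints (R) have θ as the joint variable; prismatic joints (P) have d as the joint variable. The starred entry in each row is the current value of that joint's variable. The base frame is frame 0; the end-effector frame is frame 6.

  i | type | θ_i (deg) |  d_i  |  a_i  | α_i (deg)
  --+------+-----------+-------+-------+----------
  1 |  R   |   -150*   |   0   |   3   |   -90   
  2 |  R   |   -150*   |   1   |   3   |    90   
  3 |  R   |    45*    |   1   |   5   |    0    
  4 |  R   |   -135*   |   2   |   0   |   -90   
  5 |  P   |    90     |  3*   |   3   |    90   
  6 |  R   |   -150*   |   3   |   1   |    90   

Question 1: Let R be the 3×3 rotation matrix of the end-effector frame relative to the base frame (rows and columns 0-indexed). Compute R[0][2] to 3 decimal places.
0.866

End-effector z-axis (col 2 of R) = (0.8660,0.5000,-0.0000)
R[0][2] = 0.8660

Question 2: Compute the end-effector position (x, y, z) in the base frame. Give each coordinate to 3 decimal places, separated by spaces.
5.321 1.299 3.768

after link 1: o_1 = (-2.5981, -1.5000, 0.0000)
after link 2: o_2 = (0.1519, -1.0670, 1.5000)
after link 3: o_3 = (5.0044, -2.3479, 2.4017)
after link 4: o_4 = (5.8704, -1.8479, 0.6697)
after link 5: o_5 = (6.8213, -1.2989, 4.7678)
after link 6: o_6 = (5.3213, 1.2992, 3.7678)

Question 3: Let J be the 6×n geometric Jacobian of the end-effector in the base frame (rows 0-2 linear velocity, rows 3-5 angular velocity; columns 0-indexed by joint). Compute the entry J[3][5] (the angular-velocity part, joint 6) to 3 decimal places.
-0.500

axis z_5 = (-0.5000,0.8660,-0.0000); lever o_n−o_5 = (-1.5000,2.5981,-1.0000)
cross product → J_v[:, 5] = (-0.8660,-0.5000,-0.0000)
J_ω[:, 5] = z_5
entry J[3][5] = -0.5000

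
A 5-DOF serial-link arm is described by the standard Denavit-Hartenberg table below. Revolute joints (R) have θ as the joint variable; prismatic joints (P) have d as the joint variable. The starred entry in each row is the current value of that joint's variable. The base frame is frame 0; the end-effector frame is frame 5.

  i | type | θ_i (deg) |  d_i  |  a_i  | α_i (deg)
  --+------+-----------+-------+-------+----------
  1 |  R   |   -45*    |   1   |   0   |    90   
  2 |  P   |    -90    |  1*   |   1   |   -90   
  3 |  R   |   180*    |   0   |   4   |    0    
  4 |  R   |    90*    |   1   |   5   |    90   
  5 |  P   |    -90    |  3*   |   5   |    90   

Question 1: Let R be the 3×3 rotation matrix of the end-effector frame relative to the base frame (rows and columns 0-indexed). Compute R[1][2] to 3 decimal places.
End-effector z-axis (col 2 of R) = (0.7071,0.7071,-0.0000)
R[1][2] = 0.7071

0.707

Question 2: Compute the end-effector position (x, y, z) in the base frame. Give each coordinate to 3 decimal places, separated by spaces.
after link 1: o_1 = (0.0000, 0.0000, 1.0000)
after link 2: o_2 = (-0.7071, -0.7071, 0.0000)
after link 3: o_3 = (-0.7071, -0.7071, 4.0000)
after link 4: o_4 = (-3.5355, -4.9497, 4.0000)
after link 5: o_5 = (-7.0711, -1.4142, 7.0000)

-7.071 -1.414 7.000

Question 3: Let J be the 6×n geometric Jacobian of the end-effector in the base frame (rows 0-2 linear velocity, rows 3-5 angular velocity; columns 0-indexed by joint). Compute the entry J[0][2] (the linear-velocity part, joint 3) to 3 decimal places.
axis z_2 = (0.7071,-0.7071,0.0000); lever o_n−o_2 = (-6.3640,-0.7071,7.0000)
cross product → J_v[:, 2] = (-4.9497,-4.9497,-5.0000)
J_ω[:, 2] = z_2
entry J[0][2] = -4.9497

-4.950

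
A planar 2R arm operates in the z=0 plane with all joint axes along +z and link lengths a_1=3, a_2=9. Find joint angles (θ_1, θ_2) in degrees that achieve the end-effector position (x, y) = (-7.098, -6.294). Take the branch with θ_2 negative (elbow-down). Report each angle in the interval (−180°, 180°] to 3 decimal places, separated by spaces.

-66.867 -90.004

cos θ_2 = (89.9960−3²−9²)/(2·3·9) = -0.0001; θ_2 = -90.0042° (elbow-down)
β = atan2(-6.2940,-7.0980) = -138.4357°; ψ = atan2(-9.0000,2.9993) = -71.5688°
θ_1 = β − ψ = -66.8668°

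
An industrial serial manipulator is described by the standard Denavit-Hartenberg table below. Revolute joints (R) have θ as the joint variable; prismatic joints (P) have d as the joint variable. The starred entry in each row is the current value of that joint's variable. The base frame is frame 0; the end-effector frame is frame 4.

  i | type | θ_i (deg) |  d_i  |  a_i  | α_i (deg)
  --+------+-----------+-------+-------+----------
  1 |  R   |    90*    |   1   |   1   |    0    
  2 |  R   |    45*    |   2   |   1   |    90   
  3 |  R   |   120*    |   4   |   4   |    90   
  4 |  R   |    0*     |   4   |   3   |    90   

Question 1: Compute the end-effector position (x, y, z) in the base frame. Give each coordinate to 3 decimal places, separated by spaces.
2.147 4.510 11.062

after link 1: o_1 = (0.0000, 1.0000, 1.0000)
after link 2: o_2 = (-0.7071, 1.7071, 3.0000)
after link 3: o_3 = (3.5355, 3.1213, 6.4641)
after link 4: o_4 = (2.1467, 4.5101, 11.0622)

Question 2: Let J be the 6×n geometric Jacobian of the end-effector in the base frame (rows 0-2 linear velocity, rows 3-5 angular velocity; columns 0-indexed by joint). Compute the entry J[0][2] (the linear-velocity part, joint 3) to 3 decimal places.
5.701

axis z_2 = (0.7071,0.7071,0.0000); lever o_n−o_2 = (2.8538,2.8030,8.0622)
cross product → J_v[:, 2] = (5.7008,-5.7008,-0.0359)
J_ω[:, 2] = z_2
entry J[0][2] = 5.7008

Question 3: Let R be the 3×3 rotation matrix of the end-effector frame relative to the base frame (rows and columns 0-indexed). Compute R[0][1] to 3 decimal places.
-0.612

End-effector y-axis (col 1 of R) = (-0.6124,0.6124,0.5000)
R[0][1] = -0.6124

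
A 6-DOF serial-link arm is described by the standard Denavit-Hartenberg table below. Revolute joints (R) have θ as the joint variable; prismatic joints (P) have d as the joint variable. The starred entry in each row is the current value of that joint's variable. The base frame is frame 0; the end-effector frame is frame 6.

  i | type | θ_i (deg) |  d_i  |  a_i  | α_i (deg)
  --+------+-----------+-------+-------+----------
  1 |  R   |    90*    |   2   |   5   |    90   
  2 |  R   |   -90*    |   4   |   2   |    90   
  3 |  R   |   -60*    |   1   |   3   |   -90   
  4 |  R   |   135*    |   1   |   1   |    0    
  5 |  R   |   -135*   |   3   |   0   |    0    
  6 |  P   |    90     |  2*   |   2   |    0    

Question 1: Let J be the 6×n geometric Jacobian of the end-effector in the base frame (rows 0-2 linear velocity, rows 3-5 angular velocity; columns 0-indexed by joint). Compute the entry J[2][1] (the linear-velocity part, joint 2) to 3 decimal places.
1.707

axis z_1 = (1.0000,-0.0000,0.0000); lever o_n−o_1 = (5.0143,1.7071,-8.3426)
cross product → J_v[:, 1] = (0.0000,8.3426,1.7071)
J_ω[:, 1] = z_1
entry J[2][1] = 1.7071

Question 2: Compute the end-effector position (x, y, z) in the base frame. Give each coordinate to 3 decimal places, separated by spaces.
5.014 6.707 -6.343

after link 1: o_1 = (0.0000, 5.0000, 2.0000)
after link 2: o_2 = (4.0000, 5.0000, 0.0000)
after link 3: o_3 = (1.4019, 4.0000, -1.5000)
after link 4: o_4 = (2.5143, 4.7071, -2.0125)
after link 5: o_5 = (4.0143, 4.7071, -4.6105)
after link 6: o_6 = (5.0143, 6.7071, -6.3426)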